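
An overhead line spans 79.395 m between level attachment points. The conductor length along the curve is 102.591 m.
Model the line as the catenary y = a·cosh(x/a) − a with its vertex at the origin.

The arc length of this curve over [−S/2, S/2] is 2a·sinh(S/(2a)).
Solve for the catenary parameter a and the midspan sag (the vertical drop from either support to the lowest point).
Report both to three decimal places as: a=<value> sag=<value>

seed: a₀ = √(S³/(24(L−S))) = √(79.395³/(24·23.196)) = 29.983171
iter 1: u=1.323993  f(a)=+2.120e+00  f'(a)=-1.836e+00  a ← 29.983171 − (+2.120e+00/-1.836e+00) = 31.137848
iter 2: u=1.274895  f(a)=+1.286e-01  f'(a)=-1.619e+00  a ← 31.137848 − (+1.286e-01/-1.619e+00) = 31.217272
iter 3: u=1.271652  f(a)=+5.411e-04  f'(a)=-1.606e+00  a ← 31.217272 − (+5.411e-04/-1.606e+00) = 31.217609
iter 4: u=1.271638  f(a)=+9.663e-09  f'(a)=-1.606e+00  a ← 31.217609 − (+9.663e-09/-1.606e+00) = 31.217609
iter 5: u=1.271638  f(a)=-1.421e-14  f'(a)=-1.606e+00  a ← 31.217609 − (-1.421e-14/-1.606e+00) = 31.217609
converged: |Δa| < 1e-12 after 5 iterations
sag = a·(cosh(S/(2a)) − 1) = 31.217609·(cosh(1.271638) − 1) = 28.830434
T_max/T_min = cosh(S/(2a)) = 1.923531

a=31.218 sag=28.830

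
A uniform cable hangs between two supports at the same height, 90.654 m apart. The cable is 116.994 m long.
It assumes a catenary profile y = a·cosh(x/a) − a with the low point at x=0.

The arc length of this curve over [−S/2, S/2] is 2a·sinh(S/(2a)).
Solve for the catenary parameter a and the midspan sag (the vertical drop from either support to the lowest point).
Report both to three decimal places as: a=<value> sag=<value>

seed: a₀ = √(S³/(24(L−S))) = √(90.654³/(24·26.340)) = 34.329458
iter 1: u=1.320353  f(a)=+2.394e+00  f'(a)=-1.819e+00  a ← 34.329458 − (+2.394e+00/-1.819e+00) = 35.645159
iter 2: u=1.271617  f(a)=+1.445e-01  f'(a)=-1.606e+00  a ← 35.645159 − (+1.445e-01/-1.606e+00) = 35.735145
iter 3: u=1.268415  f(a)=+6.013e-04  f'(a)=-1.592e+00  a ← 35.735145 − (+6.013e-04/-1.592e+00) = 35.735522
iter 4: u=1.268402  f(a)=+1.051e-08  f'(a)=-1.592e+00  a ← 35.735522 − (+1.051e-08/-1.592e+00) = 35.735522
iter 5: u=1.268402  f(a)=+0.000e+00  f'(a)=-1.592e+00  a ← 35.735522 − (+0.000e+00/-1.592e+00) = 35.735522
converged: |Δa| < 1e-12 after 5 iterations
sag = a·(cosh(S/(2a)) − 1) = 35.735522·(cosh(1.268402) − 1) = 32.813194
T_max/T_min = cosh(S/(2a)) = 1.918223

a=35.736 sag=32.813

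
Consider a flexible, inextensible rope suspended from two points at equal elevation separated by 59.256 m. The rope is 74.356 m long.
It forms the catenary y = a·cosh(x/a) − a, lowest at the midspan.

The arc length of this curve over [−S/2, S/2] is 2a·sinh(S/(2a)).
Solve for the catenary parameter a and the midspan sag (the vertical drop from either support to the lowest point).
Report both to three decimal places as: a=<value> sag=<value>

a=24.828 sag=19.878

seed: a₀ = √(S³/(24(L−S))) = √(59.256³/(24·15.100)) = 23.960970
iter 1: u=1.236511  f(a)=+1.197e+00  f'(a)=-1.464e+00  a ← 23.960970 − (+1.197e+00/-1.464e+00) = 24.778840
iter 2: u=1.195698  f(a)=+6.403e-02  f'(a)=-1.311e+00  a ← 24.778840 − (+6.403e-02/-1.311e+00) = 24.827678
iter 3: u=1.193346  f(a)=+2.061e-04  f'(a)=-1.303e+00  a ← 24.827678 − (+2.061e-04/-1.303e+00) = 24.827836
iter 4: u=1.193338  f(a)=+2.149e-09  f'(a)=-1.303e+00  a ← 24.827836 − (+2.149e-09/-1.303e+00) = 24.827836
iter 5: u=1.193338  f(a)=+1.421e-14  f'(a)=-1.303e+00  a ← 24.827836 − (+1.421e-14/-1.303e+00) = 24.827836
converged: |Δa| < 1e-12 after 5 iterations
sag = a·(cosh(S/(2a)) − 1) = 24.827836·(cosh(1.193338) − 1) = 19.878149
T_max/T_min = cosh(S/(2a)) = 1.800640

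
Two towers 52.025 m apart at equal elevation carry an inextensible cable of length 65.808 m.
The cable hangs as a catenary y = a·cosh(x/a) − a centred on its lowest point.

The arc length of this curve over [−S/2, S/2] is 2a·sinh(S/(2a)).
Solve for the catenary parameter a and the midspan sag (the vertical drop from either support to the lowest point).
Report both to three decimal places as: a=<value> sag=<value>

a=21.406 sag=17.848

seed: a₀ = √(S³/(24(L−S))) = √(52.025³/(24·13.783)) = 20.631967
iter 1: u=1.260786  f(a)=+1.138e+00  f'(a)=-1.561e+00  a ← 20.631967 − (+1.138e+00/-1.561e+00) = 21.360946
iter 2: u=1.217760  f(a)=+6.309e-02  f'(a)=-1.392e+00  a ← 21.360946 − (+6.309e-02/-1.392e+00) = 21.406261
iter 3: u=1.215182  f(a)=+2.191e-04  f'(a)=-1.383e+00  a ← 21.406261 − (+2.191e-04/-1.383e+00) = 21.406419
iter 4: u=1.215173  f(a)=+2.664e-09  f'(a)=-1.382e+00  a ← 21.406419 − (+2.664e-09/-1.382e+00) = 21.406419
iter 5: u=1.215173  f(a)=+0.000e+00  f'(a)=-1.382e+00  a ← 21.406419 − (+0.000e+00/-1.382e+00) = 21.406419
converged: |Δa| < 1e-12 after 5 iterations
sag = a·(cosh(S/(2a)) − 1) = 21.406419·(cosh(1.215173) − 1) = 17.847982
T_max/T_min = cosh(S/(2a)) = 1.833768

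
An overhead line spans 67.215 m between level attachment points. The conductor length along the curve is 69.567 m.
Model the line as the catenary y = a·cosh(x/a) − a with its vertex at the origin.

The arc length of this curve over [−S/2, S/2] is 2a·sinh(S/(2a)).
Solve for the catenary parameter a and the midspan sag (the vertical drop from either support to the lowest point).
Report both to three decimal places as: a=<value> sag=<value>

a=73.728 sag=7.793

seed: a₀ = √(S³/(24(L−S))) = √(67.215³/(24·2.352)) = 73.345762
iter 1: u=0.458206  f(a)=+2.481e-02  f'(a)=-6.549e-02  a ← 73.345762 − (+2.481e-02/-6.549e-02) = 73.724657
iter 2: u=0.455852  f(a)=+1.936e-04  f'(a)=-6.447e-02  a ← 73.724657 − (+1.936e-04/-6.447e-02) = 73.727659
iter 3: u=0.455833  f(a)=+1.199e-08  f'(a)=-6.446e-02  a ← 73.727659 − (+1.199e-08/-6.446e-02) = 73.727660
iter 4: u=0.455833  f(a)=-1.421e-14  f'(a)=-6.446e-02  a ← 73.727660 − (-1.421e-14/-6.446e-02) = 73.727660
converged: |Δa| < 1e-12 after 4 iterations
sag = a·(cosh(S/(2a)) − 1) = 73.727660·(cosh(0.455833) − 1) = 7.793256
T_max/T_min = cosh(S/(2a)) = 1.105703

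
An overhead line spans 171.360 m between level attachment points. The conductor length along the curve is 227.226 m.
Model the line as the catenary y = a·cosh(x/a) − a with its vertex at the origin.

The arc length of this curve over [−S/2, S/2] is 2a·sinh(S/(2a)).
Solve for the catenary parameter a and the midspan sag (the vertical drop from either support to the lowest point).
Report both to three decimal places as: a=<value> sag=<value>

seed: a₀ = √(S³/(24(L−S))) = √(171.360³/(24·55.866)) = 61.261097
iter 1: u=1.398604  f(a)=+5.725e+00  f'(a)=-2.206e+00  a ← 61.261097 − (+5.725e+00/-2.206e+00) = 63.855942
iter 2: u=1.341770  f(a)=+3.839e-01  f'(a)=-1.920e+00  a ← 63.855942 − (+3.839e-01/-1.920e+00) = 64.055911
iter 3: u=1.337581  f(a)=+2.000e-03  f'(a)=-1.900e+00  a ← 64.055911 − (+2.000e-03/-1.900e+00) = 64.056964
iter 4: u=1.337559  f(a)=+5.490e-08  f'(a)=-1.900e+00  a ← 64.056964 − (+5.490e-08/-1.900e+00) = 64.056964
iter 5: u=1.337559  f(a)=-2.842e-14  f'(a)=-1.900e+00  a ← 64.056964 − (-2.842e-14/-1.900e+00) = 64.056964
converged: |Δa| < 1e-12 after 5 iterations
sag = a·(cosh(S/(2a)) − 1) = 64.056964·(cosh(1.337559) − 1) = 66.370060
T_max/T_min = cosh(S/(2a)) = 2.036110

a=64.057 sag=66.370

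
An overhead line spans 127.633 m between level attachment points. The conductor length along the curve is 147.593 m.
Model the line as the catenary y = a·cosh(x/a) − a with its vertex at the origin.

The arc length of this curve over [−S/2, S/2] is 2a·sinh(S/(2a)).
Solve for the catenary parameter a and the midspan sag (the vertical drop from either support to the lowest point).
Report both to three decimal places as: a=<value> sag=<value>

a=67.374 sag=32.552

seed: a₀ = √(S³/(24(L−S))) = √(127.633³/(24·19.960)) = 65.880756
iter 1: u=0.968667  f(a)=+9.576e-01  f'(a)=-6.647e-01  a ← 65.880756 − (+9.576e-01/-6.647e-01) = 67.321374
iter 2: u=0.947938  f(a)=+3.231e-02  f'(a)=-6.206e-01  a ← 67.321374 − (+3.231e-02/-6.206e-01) = 67.373444
iter 3: u=0.947206  f(a)=+3.963e-05  f'(a)=-6.190e-01  a ← 67.373444 − (+3.963e-05/-6.190e-01) = 67.373508
iter 4: u=0.947205  f(a)=+5.980e-11  f'(a)=-6.190e-01  a ← 67.373508 − (+5.980e-11/-6.190e-01) = 67.373508
iter 5: u=0.947205  f(a)=-2.842e-14  f'(a)=-6.190e-01  a ← 67.373508 − (-2.842e-14/-6.190e-01) = 67.373508
converged: |Δa| < 1e-12 after 5 iterations
sag = a·(cosh(S/(2a)) − 1) = 67.373508·(cosh(0.947205) − 1) = 32.552029
T_max/T_min = cosh(S/(2a)) = 1.483158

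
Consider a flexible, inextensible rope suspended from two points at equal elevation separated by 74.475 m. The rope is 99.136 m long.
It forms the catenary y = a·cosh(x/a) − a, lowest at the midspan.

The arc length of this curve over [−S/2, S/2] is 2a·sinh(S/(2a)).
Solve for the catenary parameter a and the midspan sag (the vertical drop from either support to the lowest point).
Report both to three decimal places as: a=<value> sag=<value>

seed: a₀ = √(S³/(24(L−S))) = √(74.475³/(24·24.661)) = 26.418296
iter 1: u=1.409535  f(a)=+2.569e+00  f'(a)=-2.265e+00  a ← 26.418296 − (+2.569e+00/-2.265e+00) = 27.552391
iter 2: u=1.351516  f(a)=+1.747e-01  f'(a)=-1.967e+00  a ← 27.552391 − (+1.747e-01/-1.967e+00) = 27.641212
iter 3: u=1.347173  f(a)=+9.380e-04  f'(a)=-1.946e+00  a ← 27.641212 − (+9.380e-04/-1.946e+00) = 27.641694
iter 4: u=1.347150  f(a)=+2.737e-08  f'(a)=-1.946e+00  a ← 27.641694 − (+2.737e-08/-1.946e+00) = 27.641694
iter 5: u=1.347150  f(a)=-1.421e-14  f'(a)=-1.946e+00  a ← 27.641694 − (-1.421e-14/-1.946e+00) = 27.641694
converged: |Δa| < 1e-12 after 5 iterations
sag = a·(cosh(S/(2a)) − 1) = 27.641694·(cosh(1.347150) − 1) = 29.112600
T_max/T_min = cosh(S/(2a)) = 2.053213

a=27.642 sag=29.113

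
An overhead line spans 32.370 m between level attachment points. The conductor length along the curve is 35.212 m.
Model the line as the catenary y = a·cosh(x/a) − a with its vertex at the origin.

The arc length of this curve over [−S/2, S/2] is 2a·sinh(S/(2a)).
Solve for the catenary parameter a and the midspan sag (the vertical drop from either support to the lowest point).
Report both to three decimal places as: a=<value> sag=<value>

a=22.587 sag=6.051

seed: a₀ = √(S³/(24(L−S))) = √(32.370³/(24·2.842)) = 22.299565
iter 1: u=0.725799  f(a)=+7.580e-02  f'(a)=-2.686e-01  a ← 22.299565 − (+7.580e-02/-2.686e-01) = 22.581802
iter 2: u=0.716728  f(a)=+1.463e-03  f'(a)=-2.583e-01  a ← 22.581802 − (+1.463e-03/-2.583e-01) = 22.587466
iter 3: u=0.716548  f(a)=+5.689e-07  f'(a)=-2.581e-01  a ← 22.587466 − (+5.689e-07/-2.581e-01) = 22.587468
iter 4: u=0.716548  f(a)=+9.237e-14  f'(a)=-2.581e-01  a ← 22.587468 − (+9.237e-14/-2.581e-01) = 22.587468
converged: |Δa| < 1e-12 after 4 iterations
sag = a·(cosh(S/(2a)) − 1) = 22.587468·(cosh(0.716548) − 1) = 6.051054
T_max/T_min = cosh(S/(2a)) = 1.267894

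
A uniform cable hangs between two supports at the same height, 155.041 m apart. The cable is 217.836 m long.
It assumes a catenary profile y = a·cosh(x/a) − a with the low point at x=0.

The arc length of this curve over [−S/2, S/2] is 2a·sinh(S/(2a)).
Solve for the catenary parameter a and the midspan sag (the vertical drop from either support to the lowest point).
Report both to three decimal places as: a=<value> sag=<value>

a=52.505 sag=68.408

seed: a₀ = √(S³/(24(L−S))) = √(155.041³/(24·62.795)) = 49.728080
iter 1: u=1.558888  f(a)=+8.087e+00  f'(a)=-3.195e+00  a ← 49.728080 − (+8.087e+00/-3.195e+00) = 52.259129
iter 2: u=1.483387  f(a)=+6.584e-01  f'(a)=-2.694e+00  a ← 52.259129 − (+6.584e-01/-2.694e+00) = 52.503519
iter 3: u=1.476482  f(a)=+5.219e-03  f'(a)=-2.652e+00  a ← 52.503519 − (+5.219e-03/-2.652e+00) = 52.505488
iter 4: u=1.476427  f(a)=+3.338e-07  f'(a)=-2.651e+00  a ← 52.505488 − (+3.338e-07/-2.651e+00) = 52.505488
iter 5: u=1.476427  f(a)=+2.842e-14  f'(a)=-2.651e+00  a ← 52.505488 − (+2.842e-14/-2.651e+00) = 52.505488
converged: |Δa| < 1e-12 after 5 iterations
sag = a·(cosh(S/(2a)) − 1) = 52.505488·(cosh(1.476427) − 1) = 68.407526
T_max/T_min = cosh(S/(2a)) = 2.302864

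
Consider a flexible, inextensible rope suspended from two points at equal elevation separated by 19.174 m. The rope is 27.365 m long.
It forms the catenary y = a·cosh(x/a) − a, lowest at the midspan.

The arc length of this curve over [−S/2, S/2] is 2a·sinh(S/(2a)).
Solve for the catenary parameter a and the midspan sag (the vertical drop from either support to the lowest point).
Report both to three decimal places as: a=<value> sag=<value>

a=6.339 sag=8.740

seed: a₀ = √(S³/(24(L−S))) = √(19.174³/(24·8.191)) = 5.988182
iter 1: u=1.600987  f(a)=+1.116e+00  f'(a)=-3.504e+00  a ← 5.988182 − (+1.116e+00/-3.504e+00) = 6.306692
iter 2: u=1.520131  f(a)=+9.524e-02  f'(a)=-2.930e+00  a ← 6.306692 − (+9.524e-02/-2.930e+00) = 6.339200
iter 3: u=1.512336  f(a)=+8.363e-04  f'(a)=-2.878e+00  a ← 6.339200 − (+8.363e-04/-2.878e+00) = 6.339491
iter 4: u=1.512267  f(a)=+6.574e-08  f'(a)=-2.878e+00  a ← 6.339491 − (+6.574e-08/-2.878e+00) = 6.339491
iter 5: u=1.512267  f(a)=+3.553e-15  f'(a)=-2.878e+00  a ← 6.339491 − (+3.553e-15/-2.878e+00) = 6.339491
converged: |Δa| < 1e-12 after 5 iterations
sag = a·(cosh(S/(2a)) − 1) = 6.339491·(cosh(1.512267) − 1) = 8.740295
T_max/T_min = cosh(S/(2a)) = 2.378706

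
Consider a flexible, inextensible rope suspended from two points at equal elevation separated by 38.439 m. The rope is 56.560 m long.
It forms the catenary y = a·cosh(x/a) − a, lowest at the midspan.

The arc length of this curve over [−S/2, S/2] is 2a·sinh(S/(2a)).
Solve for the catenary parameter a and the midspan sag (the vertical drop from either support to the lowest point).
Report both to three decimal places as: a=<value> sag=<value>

seed: a₀ = √(S³/(24(L−S))) = √(38.439³/(24·18.121)) = 11.427768
iter 1: u=1.681824  f(a)=+2.742e+00  f'(a)=-4.164e+00  a ← 11.427768 − (+2.742e+00/-4.164e+00) = 12.086359
iter 2: u=1.590181  f(a)=+2.549e-01  f'(a)=-3.423e+00  a ← 12.086359 − (+2.549e-01/-3.423e+00) = 12.160842
iter 3: u=1.580442  f(a)=+2.702e-03  f'(a)=-3.351e+00  a ← 12.160842 − (+2.702e-03/-3.351e+00) = 12.161648
iter 4: u=1.580337  f(a)=+3.106e-07  f'(a)=-3.350e+00  a ← 12.161648 − (+3.106e-07/-3.350e+00) = 12.161648
iter 5: u=1.580337  f(a)=+2.132e-14  f'(a)=-3.350e+00  a ← 12.161648 − (+2.132e-14/-3.350e+00) = 12.161648
converged: |Δa| < 1e-12 after 5 iterations
sag = a·(cosh(S/(2a)) − 1) = 12.161648·(cosh(1.580337) − 1) = 18.622505
T_max/T_min = cosh(S/(2a)) = 2.531248

a=12.162 sag=18.623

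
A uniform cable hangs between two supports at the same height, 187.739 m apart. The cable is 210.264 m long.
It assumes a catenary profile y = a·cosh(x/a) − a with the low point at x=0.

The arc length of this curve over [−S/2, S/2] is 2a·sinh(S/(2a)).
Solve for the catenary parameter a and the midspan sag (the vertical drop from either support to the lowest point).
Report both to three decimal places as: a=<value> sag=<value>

seed: a₀ = √(S³/(24(L−S))) = √(187.739³/(24·22.525)) = 110.635303
iter 1: u=0.848459  f(a)=+8.248e-01  f'(a)=-4.373e-01  a ← 110.635303 − (+8.248e-01/-4.373e-01) = 112.521558
iter 2: u=0.834236  f(a)=+2.157e-02  f'(a)=-4.147e-01  a ← 112.521558 − (+2.157e-02/-4.147e-01) = 112.573567
iter 3: u=0.833850  f(a)=+1.562e-05  f'(a)=-4.141e-01  a ← 112.573567 − (+1.562e-05/-4.141e-01) = 112.573605
iter 4: u=0.833850  f(a)=+8.242e-12  f'(a)=-4.141e-01  a ← 112.573605 − (+8.242e-12/-4.141e-01) = 112.573605
converged: |Δa| < 1e-12 after 4 iterations
sag = a·(cosh(S/(2a)) − 1) = 112.573605·(cosh(0.833850) − 1) = 41.457411
T_max/T_min = cosh(S/(2a)) = 1.368269

a=112.574 sag=41.457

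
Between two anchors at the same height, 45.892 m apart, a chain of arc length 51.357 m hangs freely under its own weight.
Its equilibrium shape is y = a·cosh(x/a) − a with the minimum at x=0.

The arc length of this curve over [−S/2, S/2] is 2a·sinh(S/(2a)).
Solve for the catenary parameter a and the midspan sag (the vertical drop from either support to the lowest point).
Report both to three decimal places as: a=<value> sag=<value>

a=27.618 sag=10.093

seed: a₀ = √(S³/(24(L−S))) = √(45.892³/(24·5.465)) = 27.145933
iter 1: u=0.845283  f(a)=+1.986e-01  f'(a)=-4.322e-01  a ← 27.145933 − (+1.986e-01/-4.322e-01) = 27.605477
iter 2: u=0.831212  f(a)=+5.155e-03  f'(a)=-4.100e-01  a ← 27.605477 − (+5.155e-03/-4.100e-01) = 27.618052
iter 3: u=0.830833  f(a)=+3.679e-06  f'(a)=-4.094e-01  a ← 27.618052 − (+3.679e-06/-4.094e-01) = 27.618061
iter 4: u=0.830833  f(a)=+1.869e-12  f'(a)=-4.094e-01  a ← 27.618061 − (+1.869e-12/-4.094e-01) = 27.618061
converged: |Δa| < 1e-12 after 4 iterations
sag = a·(cosh(S/(2a)) − 1) = 27.618061·(cosh(0.830833) − 1) = 10.093246
T_max/T_min = cosh(S/(2a)) = 1.365458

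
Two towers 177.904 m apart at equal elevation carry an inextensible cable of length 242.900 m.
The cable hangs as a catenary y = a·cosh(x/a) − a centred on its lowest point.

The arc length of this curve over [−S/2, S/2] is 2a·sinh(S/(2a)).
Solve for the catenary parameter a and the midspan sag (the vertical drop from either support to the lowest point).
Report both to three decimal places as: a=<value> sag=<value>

seed: a₀ = √(S³/(24(L−S))) = √(177.904³/(24·64.996)) = 60.079960
iter 1: u=1.480560  f(a)=+7.507e+00  f'(a)=-2.677e+00  a ← 60.079960 − (+7.507e+00/-2.677e+00) = 62.884664
iter 2: u=1.414526  f(a)=+5.577e-01  f'(a)=-2.292e+00  a ← 62.884664 − (+5.577e-01/-2.292e+00) = 63.127941
iter 3: u=1.409075  f(a)=+3.624e-03  f'(a)=-2.263e+00  a ← 63.127941 − (+3.624e-03/-2.263e+00) = 63.129543
iter 4: u=1.409039  f(a)=+1.552e-07  f'(a)=-2.263e+00  a ← 63.129543 − (+1.552e-07/-2.263e+00) = 63.129543
iter 5: u=1.409039  f(a)=+5.684e-14  f'(a)=-2.263e+00  a ← 63.129543 − (+5.684e-14/-2.263e+00) = 63.129543
converged: |Δa| < 1e-12 after 5 iterations
sag = a·(cosh(S/(2a)) − 1) = 63.129543·(cosh(1.409039) − 1) = 73.747927
T_max/T_min = cosh(S/(2a)) = 2.168200

a=63.130 sag=73.748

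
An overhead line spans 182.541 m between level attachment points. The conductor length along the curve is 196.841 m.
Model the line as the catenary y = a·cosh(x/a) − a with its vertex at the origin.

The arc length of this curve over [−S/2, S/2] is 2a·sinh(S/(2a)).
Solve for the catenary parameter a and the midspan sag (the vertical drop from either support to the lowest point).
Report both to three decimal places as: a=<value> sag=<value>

seed: a₀ = √(S³/(24(L−S))) = √(182.541³/(24·14.300)) = 133.127262
iter 1: u=0.685588  f(a)=+3.399e-01  f'(a)=-2.251e-01  a ← 133.127262 − (+3.399e-01/-2.251e-01) = 134.637066
iter 2: u=0.677900  f(a)=+5.868e-03  f'(a)=-2.174e-01  a ← 134.637066 − (+5.868e-03/-2.174e-01) = 134.664060
iter 3: u=0.677764  f(a)=+1.818e-06  f'(a)=-2.173e-01  a ← 134.664060 − (+1.818e-06/-2.173e-01) = 134.664068
iter 4: u=0.677764  f(a)=+1.705e-13  f'(a)=-2.173e-01  a ← 134.664068 − (+1.705e-13/-2.173e-01) = 134.664068
converged: |Δa| < 1e-12 after 4 iterations
sag = a·(cosh(S/(2a)) − 1) = 134.664068·(cosh(0.677764) − 1) = 32.132233
T_max/T_min = cosh(S/(2a)) = 1.238610

a=134.664 sag=32.132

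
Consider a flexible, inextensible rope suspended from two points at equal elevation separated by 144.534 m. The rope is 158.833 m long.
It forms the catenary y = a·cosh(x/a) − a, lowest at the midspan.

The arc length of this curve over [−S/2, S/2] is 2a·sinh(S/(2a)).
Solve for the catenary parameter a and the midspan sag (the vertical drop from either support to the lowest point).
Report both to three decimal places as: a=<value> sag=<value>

a=95.160 sag=28.785

seed: a₀ = √(S³/(24(L−S))) = √(144.534³/(24·14.299)) = 93.798648
iter 1: u=0.770448  f(a)=+4.304e-01  f'(a)=-3.234e-01  a ← 93.798648 − (+4.304e-01/-3.234e-01) = 95.129728
iter 2: u=0.759668  f(a)=+9.334e-03  f'(a)=-3.095e-01  a ← 95.129728 − (+9.334e-03/-3.095e-01) = 95.159887
iter 3: u=0.759427  f(a)=+4.605e-06  f'(a)=-3.092e-01  a ← 95.159887 − (+4.605e-06/-3.092e-01) = 95.159902
iter 4: u=0.759427  f(a)=+1.137e-12  f'(a)=-3.092e-01  a ← 95.159902 − (+1.137e-12/-3.092e-01) = 95.159902
converged: |Δa| < 1e-12 after 4 iterations
sag = a·(cosh(S/(2a)) − 1) = 95.159902·(cosh(0.759427) − 1) = 28.785196
T_max/T_min = cosh(S/(2a)) = 1.302493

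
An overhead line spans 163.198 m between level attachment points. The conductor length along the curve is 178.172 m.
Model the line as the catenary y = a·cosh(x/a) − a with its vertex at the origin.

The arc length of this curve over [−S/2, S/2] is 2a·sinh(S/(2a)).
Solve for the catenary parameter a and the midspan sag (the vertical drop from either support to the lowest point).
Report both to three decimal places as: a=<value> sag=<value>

seed: a₀ = √(S³/(24(L−S))) = √(163.198³/(24·14.974)) = 109.975948
iter 1: u=0.741971  f(a)=+4.176e-01  f'(a)=-2.876e-01  a ← 109.975948 − (+4.176e-01/-2.876e-01) = 111.428016
iter 2: u=0.732302  f(a)=+8.415e-03  f'(a)=-2.761e-01  a ← 111.428016 − (+8.415e-03/-2.761e-01) = 111.458492
iter 3: u=0.732102  f(a)=+3.573e-06  f'(a)=-2.759e-01  a ← 111.458492 − (+3.573e-06/-2.759e-01) = 111.458505
iter 4: u=0.732102  f(a)=+6.253e-13  f'(a)=-2.759e-01  a ← 111.458505 − (+6.253e-13/-2.759e-01) = 111.458505
converged: |Δa| < 1e-12 after 4 iterations
sag = a·(cosh(S/(2a)) − 1) = 111.458505·(cosh(0.732102) − 1) = 31.227562
T_max/T_min = cosh(S/(2a)) = 1.280172

a=111.459 sag=31.228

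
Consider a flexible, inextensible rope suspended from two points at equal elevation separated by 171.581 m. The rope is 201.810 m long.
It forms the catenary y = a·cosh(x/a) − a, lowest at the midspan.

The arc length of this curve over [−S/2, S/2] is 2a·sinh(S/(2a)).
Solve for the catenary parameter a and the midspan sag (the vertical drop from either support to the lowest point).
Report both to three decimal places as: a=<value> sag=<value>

seed: a₀ = √(S³/(24(L−S))) = √(171.581³/(24·30.229)) = 83.442303
iter 1: u=1.028142  f(a)=+1.639e+00  f'(a)=-8.041e-01  a ← 83.442303 − (+1.639e+00/-8.041e-01) = 85.480046
iter 2: u=1.003632  f(a)=+6.194e-02  f'(a)=-7.443e-01  a ← 85.480046 − (+6.194e-02/-7.443e-01) = 85.563265
iter 3: u=1.002656  f(a)=+9.623e-05  f'(a)=-7.420e-01  a ← 85.563265 − (+9.623e-05/-7.420e-01) = 85.563395
iter 4: u=1.002654  f(a)=+2.330e-10  f'(a)=-7.420e-01  a ← 85.563395 − (+2.330e-10/-7.420e-01) = 85.563395
iter 5: u=1.002654  f(a)=+2.842e-14  f'(a)=-7.420e-01  a ← 85.563395 − (+2.842e-14/-7.420e-01) = 85.563395
converged: |Δa| < 1e-12 after 5 iterations
sag = a·(cosh(S/(2a)) − 1) = 85.563395·(cosh(1.002654) − 1) = 46.735183
T_max/T_min = cosh(S/(2a)) = 1.546205

a=85.563 sag=46.735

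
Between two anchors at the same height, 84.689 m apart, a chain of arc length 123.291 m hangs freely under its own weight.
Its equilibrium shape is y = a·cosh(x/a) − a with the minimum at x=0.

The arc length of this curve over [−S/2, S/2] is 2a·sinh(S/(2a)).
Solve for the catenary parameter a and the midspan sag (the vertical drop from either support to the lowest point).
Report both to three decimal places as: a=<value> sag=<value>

a=27.200 sag=40.180

seed: a₀ = √(S³/(24(L−S))) = √(84.689³/(24·38.602)) = 25.605307
iter 1: u=1.653739  f(a)=+5.636e+00  f'(a)=-3.925e+00  a ← 25.605307 − (+5.636e+00/-3.925e+00) = 27.041319
iter 2: u=1.565918  f(a)=+5.088e-01  f'(a)=-3.245e+00  a ← 27.041319 − (+5.088e-01/-3.245e+00) = 27.198124
iter 3: u=1.556890  f(a)=+5.058e-03  f'(a)=-3.181e+00  a ← 27.198124 − (+5.058e-03/-3.181e+00) = 27.199714
iter 4: u=1.556799  f(a)=+5.107e-07  f'(a)=-3.180e+00  a ← 27.199714 − (+5.107e-07/-3.180e+00) = 27.199715
iter 5: u=1.556799  f(a)=+1.421e-14  f'(a)=-3.180e+00  a ← 27.199715 − (+1.421e-14/-3.180e+00) = 27.199715
converged: |Δa| < 1e-12 after 5 iterations
sag = a·(cosh(S/(2a)) − 1) = 27.199715·(cosh(1.556799) − 1) = 40.179749
T_max/T_min = cosh(S/(2a)) = 2.477212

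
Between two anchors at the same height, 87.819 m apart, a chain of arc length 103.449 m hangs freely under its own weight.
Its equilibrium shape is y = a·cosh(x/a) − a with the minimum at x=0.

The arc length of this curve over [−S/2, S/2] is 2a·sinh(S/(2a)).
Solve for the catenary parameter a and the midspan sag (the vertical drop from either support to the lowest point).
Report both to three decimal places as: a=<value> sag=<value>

seed: a₀ = √(S³/(24(L−S))) = √(87.819³/(24·15.630)) = 42.491065
iter 1: u=1.033382  f(a)=+8.561e-01  f'(a)=-8.173e-01  a ← 42.491065 − (+8.561e-01/-8.173e-01) = 43.538516
iter 2: u=1.008521  f(a)=+3.268e-02  f'(a)=-7.560e-01  a ← 43.538516 − (+3.268e-02/-7.560e-01) = 43.581741
iter 3: u=1.007521  f(a)=+5.180e-05  f'(a)=-7.536e-01  a ← 43.581741 − (+5.180e-05/-7.536e-01) = 43.581809
iter 4: u=1.007519  f(a)=+1.306e-10  f'(a)=-7.536e-01  a ← 43.581809 − (+1.306e-10/-7.536e-01) = 43.581809
iter 5: u=1.007519  f(a)=+2.842e-14  f'(a)=-7.536e-01  a ← 43.581809 − (+2.842e-14/-7.536e-01) = 43.581809
converged: |Δa| < 1e-12 after 5 iterations
sag = a·(cosh(S/(2a)) − 1) = 43.581809·(cosh(1.007519) − 1) = 24.055444
T_max/T_min = cosh(S/(2a)) = 1.551961

a=43.582 sag=24.055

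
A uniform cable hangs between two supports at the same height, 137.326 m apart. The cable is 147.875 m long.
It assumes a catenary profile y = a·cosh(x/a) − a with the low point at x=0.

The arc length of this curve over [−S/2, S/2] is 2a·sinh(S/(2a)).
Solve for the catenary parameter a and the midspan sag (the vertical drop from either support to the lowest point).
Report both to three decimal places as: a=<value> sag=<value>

a=102.284 sag=23.925

seed: a₀ = √(S³/(24(L−S))) = √(137.326³/(24·10.549)) = 101.138821
iter 1: u=0.678899  f(a)=+2.458e-01  f'(a)=-2.184e-01  a ← 101.138821 − (+2.458e-01/-2.184e-01) = 102.264336
iter 2: u=0.671427  f(a)=+4.163e-03  f'(a)=-2.110e-01  a ← 102.264336 − (+4.163e-03/-2.110e-01) = 102.284063
iter 3: u=0.671297  f(a)=+1.240e-06  f'(a)=-2.109e-01  a ← 102.284063 − (+1.240e-06/-2.109e-01) = 102.284069
iter 4: u=0.671297  f(a)=+8.527e-14  f'(a)=-2.109e-01  a ← 102.284069 − (+8.527e-14/-2.109e-01) = 102.284069
converged: |Δa| < 1e-12 after 4 iterations
sag = a·(cosh(S/(2a)) − 1) = 102.284069·(cosh(0.671297) − 1) = 23.925220
T_max/T_min = cosh(S/(2a)) = 1.233910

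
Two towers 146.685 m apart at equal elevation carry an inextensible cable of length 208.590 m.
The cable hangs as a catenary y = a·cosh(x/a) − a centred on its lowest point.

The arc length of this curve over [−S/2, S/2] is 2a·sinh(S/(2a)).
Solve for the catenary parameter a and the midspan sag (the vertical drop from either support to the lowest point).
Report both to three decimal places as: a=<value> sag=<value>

a=48.764 sag=66.368

seed: a₀ = √(S³/(24(L−S))) = √(146.685³/(24·61.905)) = 46.090357
iter 1: u=1.591276  f(a)=+8.327e+00  f'(a)=-3.431e+00  a ← 46.090357 − (+8.327e+00/-3.431e+00) = 48.517458
iter 2: u=1.511672  f(a)=+7.030e-01  f'(a)=-2.874e+00  a ← 48.517458 − (+7.030e-01/-2.874e+00) = 48.762060
iter 3: u=1.504089  f(a)=+6.031e-03  f'(a)=-2.825e+00  a ← 48.762060 − (+6.031e-03/-2.825e+00) = 48.764195
iter 4: u=1.504024  f(a)=+4.522e-07  f'(a)=-2.824e+00  a ← 48.764195 − (+4.522e-07/-2.824e+00) = 48.764195
iter 5: u=1.504024  f(a)=+2.842e-14  f'(a)=-2.824e+00  a ← 48.764195 − (+2.842e-14/-2.824e+00) = 48.764195
converged: |Δa| < 1e-12 after 5 iterations
sag = a·(cosh(S/(2a)) − 1) = 48.764195·(cosh(1.504024) − 1) = 66.367876
T_max/T_min = cosh(S/(2a)) = 2.360996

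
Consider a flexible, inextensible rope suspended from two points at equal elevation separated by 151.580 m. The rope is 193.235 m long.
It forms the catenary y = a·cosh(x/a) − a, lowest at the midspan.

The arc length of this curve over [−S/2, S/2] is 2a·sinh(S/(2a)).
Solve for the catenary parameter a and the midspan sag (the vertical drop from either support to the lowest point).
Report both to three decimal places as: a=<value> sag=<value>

a=61.317 sag=53.115

seed: a₀ = √(S³/(24(L−S))) = √(151.580³/(24·41.655)) = 59.023324
iter 1: u=1.284069  f(a)=+3.572e+00  f'(a)=-1.658e+00  a ← 59.023324 − (+3.572e+00/-1.658e+00) = 61.177324
iter 2: u=1.238858  f(a)=+2.049e-01  f'(a)=-1.473e+00  a ← 61.177324 − (+2.049e-01/-1.473e+00) = 61.316387
iter 3: u=1.236048  f(a)=+7.644e-04  f'(a)=-1.462e+00  a ← 61.316387 − (+7.644e-04/-1.462e+00) = 61.316910
iter 4: u=1.236038  f(a)=+1.073e-08  f'(a)=-1.462e+00  a ← 61.316910 − (+1.073e-08/-1.462e+00) = 61.316910
iter 5: u=1.236038  f(a)=-2.842e-14  f'(a)=-1.462e+00  a ← 61.316910 − (-2.842e-14/-1.462e+00) = 61.316910
converged: |Δa| < 1e-12 after 5 iterations
sag = a·(cosh(S/(2a)) − 1) = 61.316910·(cosh(1.236038) − 1) = 53.115187
T_max/T_min = cosh(S/(2a)) = 1.866240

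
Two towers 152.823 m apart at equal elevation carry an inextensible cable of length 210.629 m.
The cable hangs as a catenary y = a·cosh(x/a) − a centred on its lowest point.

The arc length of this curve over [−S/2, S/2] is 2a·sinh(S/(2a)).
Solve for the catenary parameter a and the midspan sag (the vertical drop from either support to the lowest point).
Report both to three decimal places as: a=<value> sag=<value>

seed: a₀ = √(S³/(24(L−S))) = √(152.823³/(24·57.806)) = 50.721373
iter 1: u=1.506495  f(a)=+6.925e+00  f'(a)=-2.840e+00  a ← 50.721373 − (+6.925e+00/-2.840e+00) = 53.159580
iter 2: u=1.437398  f(a)=+5.307e-01  f'(a)=-2.420e+00  a ← 53.159580 − (+5.307e-01/-2.420e+00) = 53.378842
iter 3: u=1.431494  f(a)=+3.688e-03  f'(a)=-2.387e+00  a ← 53.378842 − (+3.688e-03/-2.387e+00) = 53.380387
iter 4: u=1.431453  f(a)=+1.808e-07  f'(a)=-2.387e+00  a ← 53.380387 − (+1.808e-07/-2.387e+00) = 53.380387
iter 5: u=1.431453  f(a)=+0.000e+00  f'(a)=-2.387e+00  a ← 53.380387 − (+0.000e+00/-2.387e+00) = 53.380387
converged: |Δa| < 1e-12 after 5 iterations
sag = a·(cosh(S/(2a)) − 1) = 53.380387·(cosh(1.431453) − 1) = 64.689972
T_max/T_min = cosh(S/(2a)) = 2.211868

a=53.380 sag=64.690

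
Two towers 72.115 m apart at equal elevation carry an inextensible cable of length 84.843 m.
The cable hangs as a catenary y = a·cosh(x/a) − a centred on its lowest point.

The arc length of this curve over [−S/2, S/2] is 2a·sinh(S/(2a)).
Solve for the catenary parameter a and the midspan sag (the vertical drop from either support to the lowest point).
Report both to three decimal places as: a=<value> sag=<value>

seed: a₀ = √(S³/(24(L−S))) = √(72.115³/(24·12.728)) = 35.039081
iter 1: u=1.029065  f(a)=+6.912e-01  f'(a)=-8.064e-01  a ← 35.039081 − (+6.912e-01/-8.064e-01) = 35.896189
iter 2: u=1.004494  f(a)=+2.617e-02  f'(a)=-7.464e-01  a ← 35.896189 − (+2.617e-02/-7.464e-01) = 35.931257
iter 3: u=1.003513  f(a)=+4.081e-05  f'(a)=-7.441e-01  a ← 35.931257 − (+4.081e-05/-7.441e-01) = 35.931311
iter 4: u=1.003512  f(a)=+9.953e-11  f'(a)=-7.440e-01  a ← 35.931311 − (+9.953e-11/-7.440e-01) = 35.931311
iter 5: u=1.003512  f(a)=-1.421e-14  f'(a)=-7.440e-01  a ← 35.931311 − (-1.421e-14/-7.440e-01) = 35.931311
converged: |Δa| < 1e-12 after 5 iterations
sag = a·(cosh(S/(2a)) − 1) = 35.931311·(cosh(1.003512) − 1) = 19.662239
T_max/T_min = cosh(S/(2a)) = 1.547217

a=35.931 sag=19.662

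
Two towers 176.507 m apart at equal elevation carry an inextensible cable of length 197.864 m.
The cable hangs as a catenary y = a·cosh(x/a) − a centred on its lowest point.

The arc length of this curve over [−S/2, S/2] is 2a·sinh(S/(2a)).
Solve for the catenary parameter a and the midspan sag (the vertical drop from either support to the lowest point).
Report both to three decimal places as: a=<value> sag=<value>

seed: a₀ = √(S³/(24(L−S))) = √(176.507³/(24·21.357)) = 103.577913
iter 1: u=0.852049  f(a)=+7.888e-01  f'(a)=-4.431e-01  a ← 103.577913 − (+7.888e-01/-4.431e-01) = 105.358017
iter 2: u=0.837653  f(a)=+2.079e-02  f'(a)=-4.200e-01  a ← 105.358017 − (+2.079e-02/-4.200e-01) = 105.407523
iter 3: u=0.837260  f(a)=+1.532e-05  f'(a)=-4.194e-01  a ← 105.407523 − (+1.532e-05/-4.194e-01) = 105.407560
iter 4: u=0.837260  f(a)=+8.299e-12  f'(a)=-4.194e-01  a ← 105.407560 − (+8.299e-12/-4.194e-01) = 105.407560
converged: |Δa| < 1e-12 after 4 iterations
sag = a·(cosh(S/(2a)) − 1) = 105.407560·(cosh(0.837260) − 1) = 39.154864
T_max/T_min = cosh(S/(2a)) = 1.371462

a=105.408 sag=39.155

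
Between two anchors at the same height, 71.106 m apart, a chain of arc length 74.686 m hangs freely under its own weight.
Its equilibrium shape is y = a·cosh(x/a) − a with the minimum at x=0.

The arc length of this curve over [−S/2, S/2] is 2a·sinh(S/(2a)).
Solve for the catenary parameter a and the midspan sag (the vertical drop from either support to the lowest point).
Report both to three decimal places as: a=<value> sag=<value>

seed: a₀ = √(S³/(24(L−S))) = √(71.106³/(24·3.580)) = 64.686289
iter 1: u=0.549622  f(a)=+5.446e-02  f'(a)=-1.141e-01  a ← 64.686289 − (+5.446e-02/-1.141e-01) = 65.163755
iter 2: u=0.545595  f(a)=+6.089e-04  f'(a)=-1.115e-01  a ← 65.163755 − (+6.089e-04/-1.115e-01) = 65.169215
iter 3: u=0.545549  f(a)=+7.802e-08  f'(a)=-1.115e-01  a ← 65.169215 − (+7.802e-08/-1.115e-01) = 65.169216
iter 4: u=0.545549  f(a)=-1.421e-14  f'(a)=-1.115e-01  a ← 65.169216 − (-1.421e-14/-1.115e-01) = 65.169216
converged: |Δa| < 1e-12 after 4 iterations
sag = a·(cosh(S/(2a)) − 1) = 65.169216·(cosh(0.545549) − 1) = 9.940879
T_max/T_min = cosh(S/(2a)) = 1.152539

a=65.169 sag=9.941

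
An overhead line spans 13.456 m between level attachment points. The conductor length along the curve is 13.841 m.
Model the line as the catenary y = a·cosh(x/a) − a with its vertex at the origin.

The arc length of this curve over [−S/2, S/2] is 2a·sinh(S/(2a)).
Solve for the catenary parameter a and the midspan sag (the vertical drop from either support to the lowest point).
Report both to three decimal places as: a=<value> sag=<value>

seed: a₀ = √(S³/(24(L−S))) = √(13.456³/(24·0.385)) = 16.238204
iter 1: u=0.414332  f(a)=+3.318e-03  f'(a)=-4.824e-02  a ← 16.238204 − (+3.318e-03/-4.824e-02) = 16.306992
iter 2: u=0.412584  f(a)=+2.120e-05  f'(a)=-4.762e-02  a ← 16.306992 − (+2.120e-05/-4.762e-02) = 16.307437
iter 3: u=0.412573  f(a)=+8.782e-10  f'(a)=-4.762e-02  a ← 16.307437 − (+8.782e-10/-4.762e-02) = 16.307437
iter 4: u=0.412573  f(a)=+1.776e-15  f'(a)=-4.762e-02  a ← 16.307437 − (+1.776e-15/-4.762e-02) = 16.307437
converged: |Δa| < 1e-12 after 4 iterations
sag = a·(cosh(S/(2a)) − 1) = 16.307437·(cosh(0.412573) − 1) = 1.407693
T_max/T_min = cosh(S/(2a)) = 1.086322

a=16.307 sag=1.408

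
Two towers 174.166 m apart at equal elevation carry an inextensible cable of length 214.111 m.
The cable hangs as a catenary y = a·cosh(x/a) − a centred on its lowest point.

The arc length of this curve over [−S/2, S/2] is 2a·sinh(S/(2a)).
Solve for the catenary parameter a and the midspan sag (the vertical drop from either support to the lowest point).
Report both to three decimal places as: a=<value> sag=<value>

a=76.665 sag=55.011

seed: a₀ = √(S³/(24(L−S))) = √(174.166³/(24·39.945)) = 74.234918
iter 1: u=1.173073  f(a)=+2.840e+00  f'(a)=-1.232e+00  a ← 74.234918 − (+2.840e+00/-1.232e+00) = 76.540774
iter 2: u=1.137733  f(a)=+1.377e-01  f'(a)=-1.115e+00  a ← 76.540774 − (+1.377e-01/-1.115e+00) = 76.664284
iter 3: u=1.135901  f(a)=+3.602e-04  f'(a)=-1.109e+00  a ← 76.664284 − (+3.602e-04/-1.109e+00) = 76.664609
iter 4: u=1.135896  f(a)=+2.479e-09  f'(a)=-1.109e+00  a ← 76.664609 − (+2.479e-09/-1.109e+00) = 76.664609
iter 5: u=1.135896  f(a)=-2.842e-14  f'(a)=-1.109e+00  a ← 76.664609 − (-2.842e-14/-1.109e+00) = 76.664609
converged: |Δa| < 1e-12 after 5 iterations
sag = a·(cosh(S/(2a)) − 1) = 76.664609·(cosh(1.135896) − 1) = 55.010530
T_max/T_min = cosh(S/(2a)) = 1.717548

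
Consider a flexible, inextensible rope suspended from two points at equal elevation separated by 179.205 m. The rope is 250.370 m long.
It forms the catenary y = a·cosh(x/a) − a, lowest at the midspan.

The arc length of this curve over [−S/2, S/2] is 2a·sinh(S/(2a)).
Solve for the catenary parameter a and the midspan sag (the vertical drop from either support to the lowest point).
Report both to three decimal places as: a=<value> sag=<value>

seed: a₀ = √(S³/(24(L−S))) = √(179.205³/(24·71.165)) = 58.047876
iter 1: u=1.543597  f(a)=+8.975e+00  f'(a)=-3.088e+00  a ← 58.047876 − (+8.975e+00/-3.088e+00) = 60.954309
iter 2: u=1.469995  f(a)=+7.181e-01  f'(a)=-2.612e+00  a ← 60.954309 − (+7.181e-01/-2.612e+00) = 61.229247
iter 3: u=1.463394  f(a)=+5.481e-03  f'(a)=-2.572e+00  a ← 61.229247 − (+5.481e-03/-2.572e+00) = 61.231377
iter 4: u=1.463343  f(a)=+3.247e-07  f'(a)=-2.572e+00  a ← 61.231377 − (+3.247e-07/-2.572e+00) = 61.231377
iter 5: u=1.463343  f(a)=-5.684e-14  f'(a)=-2.572e+00  a ← 61.231377 − (-5.684e-14/-2.572e+00) = 61.231377
converged: |Δa| < 1e-12 after 5 iterations
sag = a·(cosh(S/(2a)) − 1) = 61.231377·(cosh(1.463343) − 1) = 78.126313
T_max/T_min = cosh(S/(2a)) = 2.275920

a=61.231 sag=78.126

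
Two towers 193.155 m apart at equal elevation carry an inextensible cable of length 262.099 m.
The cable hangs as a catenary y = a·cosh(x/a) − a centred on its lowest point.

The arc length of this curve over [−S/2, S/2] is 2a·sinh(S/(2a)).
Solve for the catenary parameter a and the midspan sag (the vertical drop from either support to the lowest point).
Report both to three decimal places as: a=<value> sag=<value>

a=69.272 sag=78.959

seed: a₀ = √(S³/(24(L−S))) = √(193.155³/(24·68.944)) = 65.994094
iter 1: u=1.463426  f(a)=+7.770e+00  f'(a)=-2.572e+00  a ← 65.994094 − (+7.770e+00/-2.572e+00) = 69.014693
iter 2: u=1.399376  f(a)=+5.653e-01  f'(a)=-2.211e+00  a ← 69.014693 − (+5.653e-01/-2.211e+00) = 69.270435
iter 3: u=1.394210  f(a)=+3.512e-03  f'(a)=-2.183e+00  a ← 69.270435 − (+3.512e-03/-2.183e+00) = 69.272043
iter 4: u=1.394177  f(a)=+1.373e-07  f'(a)=-2.183e+00  a ← 69.272043 − (+1.373e-07/-2.183e+00) = 69.272043
iter 5: u=1.394177  f(a)=-5.684e-14  f'(a)=-2.183e+00  a ← 69.272043 − (-5.684e-14/-2.183e+00) = 69.272043
converged: |Δa| < 1e-12 after 5 iterations
sag = a·(cosh(S/(2a)) − 1) = 69.272043·(cosh(1.394177) − 1) = 78.959490
T_max/T_min = cosh(S/(2a)) = 2.139846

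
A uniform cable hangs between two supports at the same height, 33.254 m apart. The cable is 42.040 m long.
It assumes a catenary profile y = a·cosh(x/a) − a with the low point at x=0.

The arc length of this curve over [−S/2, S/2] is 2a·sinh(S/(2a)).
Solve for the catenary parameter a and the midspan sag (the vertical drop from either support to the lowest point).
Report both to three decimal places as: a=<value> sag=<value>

seed: a₀ = √(S³/(24(L−S))) = √(33.254³/(24·8.786)) = 13.205797
iter 1: u=1.259068  f(a)=+7.233e-01  f'(a)=-1.554e+00  a ← 13.205797 − (+7.233e-01/-1.554e+00) = 13.671265
iter 2: u=1.216201  f(a)=+4.000e-02  f'(a)=-1.386e+00  a ← 13.671265 − (+4.000e-02/-1.386e+00) = 13.700118
iter 3: u=1.213639  f(a)=+1.382e-04  f'(a)=-1.377e+00  a ← 13.700118 − (+1.382e-04/-1.377e+00) = 13.700218
iter 4: u=1.213630  f(a)=+1.662e-09  f'(a)=-1.377e+00  a ← 13.700218 − (+1.662e-09/-1.377e+00) = 13.700218
iter 5: u=1.213630  f(a)=+7.105e-15  f'(a)=-1.377e+00  a ← 13.700218 − (+7.105e-15/-1.377e+00) = 13.700218
converged: |Δa| < 1e-12 after 5 iterations
sag = a·(cosh(S/(2a)) − 1) = 13.700218·(cosh(1.213630) − 1) = 11.390345
T_max/T_min = cosh(S/(2a)) = 1.831399

a=13.700 sag=11.390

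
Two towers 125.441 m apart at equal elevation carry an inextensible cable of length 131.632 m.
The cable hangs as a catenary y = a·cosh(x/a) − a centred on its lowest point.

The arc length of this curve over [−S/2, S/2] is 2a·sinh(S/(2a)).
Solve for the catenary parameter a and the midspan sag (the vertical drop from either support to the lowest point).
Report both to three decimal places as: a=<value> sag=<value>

seed: a₀ = √(S³/(24(L−S))) = √(125.441³/(24·6.191)) = 115.258573
iter 1: u=0.544172  f(a)=+9.231e-02  f'(a)=-1.106e-01  a ← 115.258573 − (+9.231e-02/-1.106e-01) = 116.092913
iter 2: u=0.540261  f(a)=+1.012e-03  f'(a)=-1.082e-01  a ← 116.092913 − (+1.012e-03/-1.082e-01) = 116.102263
iter 3: u=0.540218  f(a)=+1.246e-07  f'(a)=-1.082e-01  a ← 116.102263 − (+1.246e-07/-1.082e-01) = 116.102265
iter 4: u=0.540218  f(a)=+0.000e+00  f'(a)=-1.082e-01  a ← 116.102265 − (+0.000e+00/-1.082e-01) = 116.102265
converged: |Δa| < 1e-12 after 4 iterations
sag = a·(cosh(S/(2a)) − 1) = 116.102265·(cosh(0.540218) − 1) = 17.357399
T_max/T_min = cosh(S/(2a)) = 1.149501

a=116.102 sag=17.357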